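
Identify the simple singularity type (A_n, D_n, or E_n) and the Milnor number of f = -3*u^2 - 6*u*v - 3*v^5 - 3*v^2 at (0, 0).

The Hessian of f at 0 has rank 1. Corank 1: A-series; mu = 4 gives A_4.

Type A4, Milnor number mu = 4.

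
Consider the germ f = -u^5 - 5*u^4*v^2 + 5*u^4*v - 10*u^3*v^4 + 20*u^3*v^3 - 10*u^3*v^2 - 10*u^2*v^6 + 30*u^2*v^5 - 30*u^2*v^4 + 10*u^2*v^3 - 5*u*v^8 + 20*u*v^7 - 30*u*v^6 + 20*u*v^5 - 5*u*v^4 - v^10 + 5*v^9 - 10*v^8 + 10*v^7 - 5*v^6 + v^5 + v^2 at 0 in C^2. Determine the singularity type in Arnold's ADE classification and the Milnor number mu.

The Hessian of f at 0 is [[0, 0], [0, 2]] with rank 1, so corank 1. A Groebner basis of the Jacobian ideal J(f) in C{u,v} is {u^4, v}; counting standard monomials gives mu = 4. Corank 1: A-series; mu = 4 gives A_4.

Type A_{4}, Milnor number mu = 4.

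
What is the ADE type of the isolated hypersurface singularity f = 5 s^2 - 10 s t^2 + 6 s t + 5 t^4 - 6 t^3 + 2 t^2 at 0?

A1

The Hessian of f at 0 is [[10, 6], [6, 4]] with rank 2, so corank 0. A Groebner basis of the Jacobian ideal J(f) in C{s,t} is {s, t}; counting standard monomials gives mu = 1. Corank 0: nondegenerate Morse point, so A_1.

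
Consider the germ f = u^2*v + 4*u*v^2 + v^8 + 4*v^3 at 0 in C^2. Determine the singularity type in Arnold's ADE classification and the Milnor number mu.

The Hessian of f at 0 has rank 0. Corank 2; j^3 = v*(u + 2*v)^2 has shape L^2 M (L != M), so D-series; mu = 9 gives D_9.

Type D_9, Milnor number mu = 9.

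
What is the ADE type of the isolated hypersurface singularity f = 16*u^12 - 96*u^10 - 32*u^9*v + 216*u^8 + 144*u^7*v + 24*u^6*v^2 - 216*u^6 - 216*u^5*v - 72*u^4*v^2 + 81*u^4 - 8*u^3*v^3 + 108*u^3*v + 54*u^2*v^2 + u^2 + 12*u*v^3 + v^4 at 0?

The Hessian of f at 0 is [[2, 0], [0, 0]] with rank 1, so corank 1. A Groebner basis of the Jacobian ideal J(f) in C{u,v} is {v^3, u}; counting standard monomials gives mu = 3. Corank 1: A-series; mu = 3 gives A_3.

A_3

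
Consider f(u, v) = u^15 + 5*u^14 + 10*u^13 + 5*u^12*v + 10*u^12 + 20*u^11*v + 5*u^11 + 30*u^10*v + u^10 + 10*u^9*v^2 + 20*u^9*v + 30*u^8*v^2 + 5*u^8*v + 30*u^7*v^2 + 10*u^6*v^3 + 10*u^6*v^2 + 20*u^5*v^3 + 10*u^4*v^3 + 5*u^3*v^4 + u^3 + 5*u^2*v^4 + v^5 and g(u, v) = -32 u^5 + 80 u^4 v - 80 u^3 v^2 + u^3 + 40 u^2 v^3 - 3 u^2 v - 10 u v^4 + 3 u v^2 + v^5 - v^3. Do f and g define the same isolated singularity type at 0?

Yes.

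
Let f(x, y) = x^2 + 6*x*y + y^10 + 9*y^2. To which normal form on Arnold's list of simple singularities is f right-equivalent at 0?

A_9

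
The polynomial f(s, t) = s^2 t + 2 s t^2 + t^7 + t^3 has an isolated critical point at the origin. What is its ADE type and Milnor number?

The Hessian of f at 0 is [[0, 0], [0, 0]] with rank 0, so corank 2. A Groebner basis of the Jacobian ideal J(f) in C{s,t} is {s^2/7 + t^6 - t^2/7, s^3 + t^3, s*t + t^2}; counting standard monomials gives mu = 8. Corank 2; j^3 = t*(s + t)^2 has shape L^2 M (L != M), so D-series; mu = 8 gives D_8.

Type D_8, Milnor number mu = 8.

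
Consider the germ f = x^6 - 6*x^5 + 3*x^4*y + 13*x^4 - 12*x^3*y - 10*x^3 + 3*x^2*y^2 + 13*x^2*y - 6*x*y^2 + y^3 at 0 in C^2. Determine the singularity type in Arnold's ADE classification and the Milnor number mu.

Type D_{4}, Milnor number mu = 4.

The Hessian of f at 0 is [[0, 0], [0, 0]] with rank 0, so corank 2. A Groebner basis of the Jacobian ideal J(f) in C{x,y} is {y^3, x^2 - 3*y^2/11, x*y - 6*y^2/11}; counting standard monomials gives mu = 4. Corank 2; j^3 = -(2*x - y)*(5*x^2 - 4*x*y + y^2) splits into three distinct lines over C (the quadratic factor has nonzero discriminant), so D_4.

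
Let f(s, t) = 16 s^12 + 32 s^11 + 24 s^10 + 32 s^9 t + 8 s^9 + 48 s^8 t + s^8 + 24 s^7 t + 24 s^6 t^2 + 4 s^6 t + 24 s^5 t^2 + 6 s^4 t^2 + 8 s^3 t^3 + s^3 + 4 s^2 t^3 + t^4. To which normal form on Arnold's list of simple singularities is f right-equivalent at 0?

E6

The Hessian of f at 0 is [[0, 0], [0, 0]] with rank 0, so corank 2. A Groebner basis of the Jacobian ideal J(f) in C{s,t} is {t^3, s^2}; counting standard monomials gives mu = 6. Corank 2; j^3 = s^3 is a perfect cube, so E-series; the 4-jet and mu = 6 give E_6.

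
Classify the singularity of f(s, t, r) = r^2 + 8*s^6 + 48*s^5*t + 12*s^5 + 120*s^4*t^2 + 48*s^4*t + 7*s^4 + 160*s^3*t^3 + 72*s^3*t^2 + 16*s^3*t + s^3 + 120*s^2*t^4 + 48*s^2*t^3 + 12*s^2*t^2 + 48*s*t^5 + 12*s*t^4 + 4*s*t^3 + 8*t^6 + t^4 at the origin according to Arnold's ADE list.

E_6

The Hessian of f at 0 is [[0, 0, 0], [0, 0, 0], [0, 0, 2]] with rank 1, so corank 2. A Groebner basis of the Jacobian ideal J(f) in C{s,t,r} is {s^3, s^2*t, s^2/4 + s*t^2, -3*s^2/4 + t^3, r}; counting standard monomials gives mu = 6. Corank 2; j^3 = s^3 is a perfect cube, so E-series; the 4-jet and mu = 6 give E_6.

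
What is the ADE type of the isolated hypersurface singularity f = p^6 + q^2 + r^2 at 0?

The Hessian of f at 0 has rank 2. Corank 1: A-series; mu = 5 gives A_5.

A_{5}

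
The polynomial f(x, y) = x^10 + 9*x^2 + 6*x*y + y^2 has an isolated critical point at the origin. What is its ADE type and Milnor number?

Type A_9, Milnor number mu = 9.

The Hessian of f at 0 is [[18, 6], [6, 2]] with rank 1, so corank 1. A Groebner basis of the Jacobian ideal J(f) in C{x,y} is {y^9, x + y/3}; counting standard monomials gives mu = 9. Corank 1: A-series; mu = 9 gives A_9.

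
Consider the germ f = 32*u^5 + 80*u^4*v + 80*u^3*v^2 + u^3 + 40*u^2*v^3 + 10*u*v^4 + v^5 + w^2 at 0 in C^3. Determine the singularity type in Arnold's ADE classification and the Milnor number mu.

The Hessian of f at 0 is [[0, 0, 0], [0, 0, 0], [0, 0, 2]] with rank 1, so corank 2. A Groebner basis of the Jacobian ideal J(f) in C{u,v,w} is {v^5, u*v^3 + v^4/8, u^2, w}; counting standard monomials gives mu = 8. Corank 2; j^3 = u^3 is a perfect cube, so E-series; the 5-jet and mu = 8 give E_8.

Type E8, Milnor number mu = 8.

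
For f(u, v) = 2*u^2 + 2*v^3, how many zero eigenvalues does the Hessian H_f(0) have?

The Hessian at 0 is [[4, 0], [0, 0]] of rank 1; hence corank 1.

1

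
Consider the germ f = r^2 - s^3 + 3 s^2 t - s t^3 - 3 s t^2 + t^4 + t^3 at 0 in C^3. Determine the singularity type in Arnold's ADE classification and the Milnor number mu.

Type E_7, Milnor number mu = 7.

The Hessian of f at 0 is [[0, 0, 0], [0, 0, 0], [0, 0, 2]] with rank 1, so corank 2. A Groebner basis of the Jacobian ideal J(f) in C{s,t,r} is {s^3 - 3*s^2*t - 6*s^2 + 12*s*t - 6*t^2, 3*s^2 + s*t^2 - 6*s*t + 3*t^2, 3*s^2 - 6*s*t + t^3 + 3*t^2, r}; counting standard monomials gives mu = 7. Corank 2; j^3 = -(s - t)^3 is a perfect cube, so E-series; the 4-jet and mu = 7 give E_7.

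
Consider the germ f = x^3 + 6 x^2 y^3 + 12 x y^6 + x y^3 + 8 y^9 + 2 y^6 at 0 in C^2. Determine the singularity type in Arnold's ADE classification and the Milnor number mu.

Type E_{7}, Milnor number mu = 7.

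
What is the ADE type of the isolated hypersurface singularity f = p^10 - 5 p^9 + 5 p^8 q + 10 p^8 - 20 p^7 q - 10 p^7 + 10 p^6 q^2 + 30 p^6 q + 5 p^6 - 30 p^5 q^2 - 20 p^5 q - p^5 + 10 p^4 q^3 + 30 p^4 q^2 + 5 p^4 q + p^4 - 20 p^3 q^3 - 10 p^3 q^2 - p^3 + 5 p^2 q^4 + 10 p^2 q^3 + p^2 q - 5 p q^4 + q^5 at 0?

D6

The Hessian of f at 0 has rank 0. Corank 2; j^3 = -p^2*(p - q) has shape L^2 M (L != M), so D-series; mu = 6 gives D_6.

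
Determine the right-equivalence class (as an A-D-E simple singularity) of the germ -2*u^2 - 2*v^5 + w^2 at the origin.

A4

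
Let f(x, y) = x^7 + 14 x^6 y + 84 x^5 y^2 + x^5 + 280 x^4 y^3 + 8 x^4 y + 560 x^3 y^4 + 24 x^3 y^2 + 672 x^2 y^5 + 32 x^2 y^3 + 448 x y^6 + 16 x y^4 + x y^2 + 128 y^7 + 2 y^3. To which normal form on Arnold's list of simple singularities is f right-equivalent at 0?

D6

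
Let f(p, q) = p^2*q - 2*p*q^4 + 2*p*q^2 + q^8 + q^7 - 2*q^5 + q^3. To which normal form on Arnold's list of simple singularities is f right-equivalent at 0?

D_9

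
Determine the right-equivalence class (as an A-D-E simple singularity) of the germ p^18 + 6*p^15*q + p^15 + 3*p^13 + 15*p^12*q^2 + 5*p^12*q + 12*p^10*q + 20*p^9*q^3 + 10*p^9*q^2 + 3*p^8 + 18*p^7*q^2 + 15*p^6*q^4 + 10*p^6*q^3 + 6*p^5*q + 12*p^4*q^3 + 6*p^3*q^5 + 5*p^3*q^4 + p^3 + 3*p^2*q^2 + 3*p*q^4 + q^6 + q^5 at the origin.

E_8

The Hessian of f at 0 is [[0, 0], [0, 0]] with rank 0, so corank 2. A Groebner basis of the Jacobian ideal J(f) in C{p,q} is {q^4, p^3, p^2/2 + p*q^2}; counting standard monomials gives mu = 8. Corank 2; j^3 = p^3 is a perfect cube, so E-series; the 5-jet and mu = 8 give E_8.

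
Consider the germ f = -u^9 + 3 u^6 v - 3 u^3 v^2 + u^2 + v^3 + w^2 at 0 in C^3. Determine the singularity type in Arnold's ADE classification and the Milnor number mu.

Type A2, Milnor number mu = 2.

The Hessian of f at 0 has rank 2. Corank 1: A-series; mu = 2 gives A_2.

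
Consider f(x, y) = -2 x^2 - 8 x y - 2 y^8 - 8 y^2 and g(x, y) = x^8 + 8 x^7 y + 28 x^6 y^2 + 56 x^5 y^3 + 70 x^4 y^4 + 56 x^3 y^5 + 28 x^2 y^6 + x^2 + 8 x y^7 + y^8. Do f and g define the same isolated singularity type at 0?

Yes.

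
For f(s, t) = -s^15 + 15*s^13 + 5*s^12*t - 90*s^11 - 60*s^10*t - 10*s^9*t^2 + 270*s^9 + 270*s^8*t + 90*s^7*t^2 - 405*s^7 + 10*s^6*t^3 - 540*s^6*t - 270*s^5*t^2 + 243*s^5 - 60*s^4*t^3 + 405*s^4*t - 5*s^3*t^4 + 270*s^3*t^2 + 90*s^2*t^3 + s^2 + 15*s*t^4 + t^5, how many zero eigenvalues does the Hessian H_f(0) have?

The Hessian at 0 is [[2, 0], [0, 0]] of rank 1; hence corank 1.

1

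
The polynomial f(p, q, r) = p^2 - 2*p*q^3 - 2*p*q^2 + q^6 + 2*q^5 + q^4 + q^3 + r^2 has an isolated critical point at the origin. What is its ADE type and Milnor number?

The Hessian of f at 0 has rank 2. Corank 1: A-series; mu = 2 gives A_2.

Type A2, Milnor number mu = 2.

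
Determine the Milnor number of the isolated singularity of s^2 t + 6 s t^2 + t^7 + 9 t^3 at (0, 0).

8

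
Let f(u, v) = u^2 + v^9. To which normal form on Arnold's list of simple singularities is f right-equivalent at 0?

A_{8}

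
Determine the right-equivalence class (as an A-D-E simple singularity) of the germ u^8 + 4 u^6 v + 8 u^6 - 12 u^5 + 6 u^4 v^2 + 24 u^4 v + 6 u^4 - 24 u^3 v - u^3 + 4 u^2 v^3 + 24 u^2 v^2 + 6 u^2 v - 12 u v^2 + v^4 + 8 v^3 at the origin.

The Hessian of f at 0 is [[0, 0], [0, 0]] with rank 0, so corank 2. A Groebner basis of the Jacobian ideal J(f) in C{u,v} is {u^3 - 3*u^2/4 + 3*u*v - 3*v^2, u^2*v - u^2/4 + u*v - v^2, -u^2/16 + u*v^2 + u*v/4 - v^2/4, v^3}; counting standard monomials gives mu = 6. Corank 2; j^3 = -(u - 2*v)^3 is a perfect cube, so E-series; the 4-jet and mu = 6 give E_6.

E6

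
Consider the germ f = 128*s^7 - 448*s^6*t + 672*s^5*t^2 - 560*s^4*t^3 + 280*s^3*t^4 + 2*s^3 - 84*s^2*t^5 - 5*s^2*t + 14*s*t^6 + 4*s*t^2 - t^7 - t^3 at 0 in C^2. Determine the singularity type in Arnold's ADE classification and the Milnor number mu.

Type D_8, Milnor number mu = 8.

The Hessian of f at 0 has rank 0. Corank 2; j^3 = (s - t)^2*(2*s - t) has shape L^2 M (L != M), so D-series; mu = 8 gives D_8.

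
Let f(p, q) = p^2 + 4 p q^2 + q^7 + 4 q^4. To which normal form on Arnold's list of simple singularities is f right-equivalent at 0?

A_6

The Hessian of f at 0 is [[2, 0], [0, 0]] with rank 1, so corank 1. A Groebner basis of the Jacobian ideal J(f) in C{p,q} is {p^3, p/2 + q^2}; counting standard monomials gives mu = 6. Corank 1: A-series; mu = 6 gives A_6.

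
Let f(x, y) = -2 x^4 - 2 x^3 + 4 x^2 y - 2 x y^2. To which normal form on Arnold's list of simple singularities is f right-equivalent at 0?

D_5

The Hessian of f at 0 has rank 0. Corank 2; j^3 = -2*x*(x - y)^2 has shape L^2 M (L != M), so D-series; mu = 5 gives D_5.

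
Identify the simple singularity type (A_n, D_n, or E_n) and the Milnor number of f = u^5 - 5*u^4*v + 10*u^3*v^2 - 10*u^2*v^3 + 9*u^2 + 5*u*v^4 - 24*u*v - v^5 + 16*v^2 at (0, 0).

Type A4, Milnor number mu = 4.

The Hessian of f at 0 has rank 1. Corank 1: A-series; mu = 4 gives A_4.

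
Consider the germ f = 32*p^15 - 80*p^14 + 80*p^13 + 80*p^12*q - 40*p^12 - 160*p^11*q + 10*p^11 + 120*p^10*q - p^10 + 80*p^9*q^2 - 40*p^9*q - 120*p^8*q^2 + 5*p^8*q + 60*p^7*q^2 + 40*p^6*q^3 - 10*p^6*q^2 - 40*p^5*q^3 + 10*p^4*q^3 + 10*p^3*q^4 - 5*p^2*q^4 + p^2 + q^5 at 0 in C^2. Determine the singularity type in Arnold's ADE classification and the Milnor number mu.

Type A4, Milnor number mu = 4.

The Hessian of f at 0 is [[2, 0], [0, 0]] with rank 1, so corank 1. A Groebner basis of the Jacobian ideal J(f) in C{p,q} is {q^4, p}; counting standard monomials gives mu = 4. Corank 1: A-series; mu = 4 gives A_4.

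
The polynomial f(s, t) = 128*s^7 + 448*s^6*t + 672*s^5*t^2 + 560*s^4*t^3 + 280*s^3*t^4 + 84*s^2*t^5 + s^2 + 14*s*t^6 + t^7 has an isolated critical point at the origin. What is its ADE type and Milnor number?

The Hessian of f at 0 is [[2, 0], [0, 0]] with rank 1, so corank 1. A Groebner basis of the Jacobian ideal J(f) in C{s,t} is {t^6, s}; counting standard monomials gives mu = 6. Corank 1: A-series; mu = 6 gives A_6.

Type A_6, Milnor number mu = 6.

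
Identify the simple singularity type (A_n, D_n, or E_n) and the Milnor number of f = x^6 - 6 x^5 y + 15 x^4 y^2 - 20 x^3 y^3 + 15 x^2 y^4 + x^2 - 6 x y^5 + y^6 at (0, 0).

The Hessian of f at 0 is [[2, 0], [0, 0]] with rank 1, so corank 1. A Groebner basis of the Jacobian ideal J(f) in C{x,y} is {y^5, x}; counting standard monomials gives mu = 5. Corank 1: A-series; mu = 5 gives A_5.

Type A_5, Milnor number mu = 5.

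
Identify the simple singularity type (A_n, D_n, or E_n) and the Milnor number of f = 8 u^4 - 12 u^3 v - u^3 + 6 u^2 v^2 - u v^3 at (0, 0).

Type E_7, Milnor number mu = 7.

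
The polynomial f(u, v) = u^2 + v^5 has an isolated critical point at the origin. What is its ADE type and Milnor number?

Type A_4, Milnor number mu = 4.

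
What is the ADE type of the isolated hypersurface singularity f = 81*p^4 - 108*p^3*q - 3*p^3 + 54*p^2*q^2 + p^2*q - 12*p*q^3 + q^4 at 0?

D_5

The Hessian of f at 0 has rank 0. Corank 2; j^3 = -p^2*(3*p - q) has shape L^2 M (L != M), so D-series; mu = 5 gives D_5.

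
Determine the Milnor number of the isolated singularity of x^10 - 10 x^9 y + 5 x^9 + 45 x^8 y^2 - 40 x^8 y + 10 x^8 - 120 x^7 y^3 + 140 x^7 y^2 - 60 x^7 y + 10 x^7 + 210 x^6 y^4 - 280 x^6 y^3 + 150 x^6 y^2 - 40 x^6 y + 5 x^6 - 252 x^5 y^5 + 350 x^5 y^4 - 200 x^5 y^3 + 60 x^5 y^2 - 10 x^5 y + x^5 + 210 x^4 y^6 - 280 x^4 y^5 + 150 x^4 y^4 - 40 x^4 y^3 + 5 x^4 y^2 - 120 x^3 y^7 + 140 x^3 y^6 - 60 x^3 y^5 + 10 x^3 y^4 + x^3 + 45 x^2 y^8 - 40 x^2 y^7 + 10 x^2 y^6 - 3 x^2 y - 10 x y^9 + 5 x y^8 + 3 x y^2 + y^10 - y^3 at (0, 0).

The Hessian of f at 0 is [[0, 0], [0, 0]] with rank 0, so corank 2. A Groebner basis of the Jacobian ideal J(f) in C{x,y} is {y^5, x*y^3 - 3*y^4/4, x^2 - 2*x*y + y^2}; counting standard monomials gives mu = 8. Corank 2; j^3 = (x - y)^3 is a perfect cube, so E-series; the 5-jet and mu = 8 give E_8.

8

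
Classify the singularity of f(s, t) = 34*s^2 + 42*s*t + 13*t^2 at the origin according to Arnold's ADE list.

A_1

The Hessian of f at 0 has rank 2. Corank 0: nondegenerate Morse point, so A_1.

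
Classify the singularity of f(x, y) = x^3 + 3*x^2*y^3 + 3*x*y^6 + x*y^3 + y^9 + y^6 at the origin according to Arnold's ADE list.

The Hessian of f at 0 is [[0, 0], [0, 0]] with rank 0, so corank 2. A Groebner basis of the Jacobian ideal J(f) in C{x,y} is {x^3, x*y^2, 3*x^2 + y^3}; counting standard monomials gives mu = 7. Corank 2; j^3 = x^3 is a perfect cube, so E-series; the 4-jet and mu = 7 give E_7.

E_{7}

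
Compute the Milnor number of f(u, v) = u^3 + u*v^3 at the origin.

The Hessian of f at 0 has rank 0. Corank 2; j^3 = u^3 is a perfect cube, so E-series; the 4-jet and mu = 7 give E_7.

7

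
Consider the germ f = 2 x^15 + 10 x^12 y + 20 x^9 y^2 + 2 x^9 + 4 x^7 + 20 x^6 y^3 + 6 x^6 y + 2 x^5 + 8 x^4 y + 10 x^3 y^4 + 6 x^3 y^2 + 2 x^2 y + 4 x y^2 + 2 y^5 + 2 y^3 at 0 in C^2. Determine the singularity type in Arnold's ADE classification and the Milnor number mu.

Type D_{6}, Milnor number mu = 6.

The Hessian of f at 0 has rank 0. Corank 2; j^3 = 2*y*(x + y)^2 has shape L^2 M (L != M), so D-series; mu = 6 gives D_6.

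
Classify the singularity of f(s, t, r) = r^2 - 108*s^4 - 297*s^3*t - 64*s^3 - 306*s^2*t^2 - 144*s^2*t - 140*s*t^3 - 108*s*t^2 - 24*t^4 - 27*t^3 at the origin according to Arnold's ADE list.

E7

The Hessian of f at 0 is [[0, 0, 0], [0, 0, 0], [0, 0, 2]] with rank 1, so corank 2. A Groebner basis of the Jacobian ideal J(f) in C{s,t,r} is {65536*s^2/3 + 32768*s*t + t^4 - 64*t^3/9 + 12288*t^2, s^3 + 272*s^2 + 408*s*t + t^3/3 + 153*t^2, s^2*t - 2240*s^2/9 - 1120*s*t/3 - 13*t^3/27 - 140*t^2, 512*s^2/3 + s*t^2 + 256*s*t + 25*t^3/36 + 96*t^2, r}; counting standard monomials gives mu = 7. Corank 2; j^3 = -(4*s + 3*t)^3 is a perfect cube, so E-series; the 4-jet and mu = 7 give E_7.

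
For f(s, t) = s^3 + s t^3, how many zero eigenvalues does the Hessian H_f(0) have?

2

Hessian at 0 has rank 0.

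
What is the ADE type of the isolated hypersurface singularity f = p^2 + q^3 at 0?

A_2

The Hessian of f at 0 has rank 1. Corank 1: A-series; mu = 2 gives A_2.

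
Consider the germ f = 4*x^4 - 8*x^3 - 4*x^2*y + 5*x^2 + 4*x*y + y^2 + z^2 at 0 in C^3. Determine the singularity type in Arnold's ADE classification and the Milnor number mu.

Type A1, Milnor number mu = 1.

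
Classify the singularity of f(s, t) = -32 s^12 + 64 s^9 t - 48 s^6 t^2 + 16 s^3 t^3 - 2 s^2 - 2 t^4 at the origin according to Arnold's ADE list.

A3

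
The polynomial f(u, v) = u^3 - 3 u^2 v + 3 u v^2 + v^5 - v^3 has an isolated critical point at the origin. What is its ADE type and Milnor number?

The Hessian of f at 0 has rank 0. Corank 2; j^3 = (u - v)^3 is a perfect cube, so E-series; the 5-jet and mu = 8 give E_8.

Type E_8, Milnor number mu = 8.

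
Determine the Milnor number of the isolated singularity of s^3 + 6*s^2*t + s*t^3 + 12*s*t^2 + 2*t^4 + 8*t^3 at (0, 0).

The Hessian of f at 0 is [[0, 0], [0, 0]] with rank 0, so corank 2. A Groebner basis of the Jacobian ideal J(f) in C{s,t} is {s^3 + 6*s^2*t + 48*s^2 + 192*s*t + 192*t^2, -6*s^2 + s*t^2 - 24*s*t - 24*t^2, 3*s^2 + 12*s*t + t^3 + 12*t^2}; counting standard monomials gives mu = 7. Corank 2; j^3 = (s + 2*t)^3 is a perfect cube, so E-series; the 4-jet and mu = 7 give E_7.

7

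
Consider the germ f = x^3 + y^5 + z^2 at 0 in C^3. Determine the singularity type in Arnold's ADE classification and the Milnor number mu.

The Hessian of f at 0 has rank 1. Corank 2; j^3 = x^3 is a perfect cube, so E-series; the 5-jet and mu = 8 give E_8.

Type E_8, Milnor number mu = 8.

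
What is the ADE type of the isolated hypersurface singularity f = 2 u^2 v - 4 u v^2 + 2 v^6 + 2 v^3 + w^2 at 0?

D_7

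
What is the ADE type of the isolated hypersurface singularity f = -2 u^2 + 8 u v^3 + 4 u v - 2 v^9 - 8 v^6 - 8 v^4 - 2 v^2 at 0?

A_{8}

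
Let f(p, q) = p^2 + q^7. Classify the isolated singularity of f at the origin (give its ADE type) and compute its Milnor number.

Type A_{6}, Milnor number mu = 6.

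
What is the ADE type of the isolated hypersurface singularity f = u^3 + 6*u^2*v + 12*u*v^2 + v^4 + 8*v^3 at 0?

E_6

The Hessian of f at 0 has rank 0. Corank 2; j^3 = (u + 2*v)^3 is a perfect cube, so E-series; the 4-jet and mu = 6 give E_6.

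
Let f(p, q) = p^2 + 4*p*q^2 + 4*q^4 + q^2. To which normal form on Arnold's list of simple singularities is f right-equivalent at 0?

A_{1}

The Hessian of f at 0 has rank 2. Corank 0: nondegenerate Morse point, so A_1.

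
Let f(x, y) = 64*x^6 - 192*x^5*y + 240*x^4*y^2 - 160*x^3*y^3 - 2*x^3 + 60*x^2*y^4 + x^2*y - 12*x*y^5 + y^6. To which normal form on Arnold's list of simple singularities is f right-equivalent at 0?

D_7

The Hessian of f at 0 has rank 0. Corank 2; j^3 = -x^2*(2*x - y) has shape L^2 M (L != M), so D-series; mu = 7 gives D_7.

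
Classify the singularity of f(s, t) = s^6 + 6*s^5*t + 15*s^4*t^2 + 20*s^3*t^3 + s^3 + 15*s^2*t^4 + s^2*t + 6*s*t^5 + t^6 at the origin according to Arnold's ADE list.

The Hessian of f at 0 is [[0, 0], [0, 0]] with rank 0, so corank 2. A Groebner basis of the Jacobian ideal J(f) in C{s,t} is {-s*t/6 + t^5, s*t^2, s^2 + s*t}; counting standard monomials gives mu = 7. Corank 2; j^3 = s^2*(s + t) has shape L^2 M (L != M), so D-series; mu = 7 gives D_7.

D_7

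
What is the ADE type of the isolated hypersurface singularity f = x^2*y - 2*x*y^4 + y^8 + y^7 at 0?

D9

The Hessian of f at 0 has rank 0. Corank 2; j^3 = x^2*y has shape L^2 M (L != M), so D-series; mu = 9 gives D_9.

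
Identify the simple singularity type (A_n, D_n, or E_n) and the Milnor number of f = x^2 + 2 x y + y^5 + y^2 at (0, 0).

Type A_{4}, Milnor number mu = 4.

The Hessian of f at 0 is [[2, 2], [2, 2]] with rank 1, so corank 1. A Groebner basis of the Jacobian ideal J(f) in C{x,y} is {y^4, x + y}; counting standard monomials gives mu = 4. Corank 1: A-series; mu = 4 gives A_4.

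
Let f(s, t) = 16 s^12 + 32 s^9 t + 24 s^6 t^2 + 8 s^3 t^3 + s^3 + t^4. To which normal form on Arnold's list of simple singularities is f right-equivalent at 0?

The Hessian of f at 0 is [[0, 0], [0, 0]] with rank 0, so corank 2. A Groebner basis of the Jacobian ideal J(f) in C{s,t} is {t^3, s^2}; counting standard monomials gives mu = 6. Corank 2; j^3 = s^3 is a perfect cube, so E-series; the 4-jet and mu = 6 give E_6.

E_{6}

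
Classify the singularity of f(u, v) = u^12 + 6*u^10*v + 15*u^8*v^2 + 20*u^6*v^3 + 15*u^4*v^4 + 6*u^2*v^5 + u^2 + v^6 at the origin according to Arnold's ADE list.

A_{5}

The Hessian of f at 0 has rank 1. Corank 1: A-series; mu = 5 gives A_5.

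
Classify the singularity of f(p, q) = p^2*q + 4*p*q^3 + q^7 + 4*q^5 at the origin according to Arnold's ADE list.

D_8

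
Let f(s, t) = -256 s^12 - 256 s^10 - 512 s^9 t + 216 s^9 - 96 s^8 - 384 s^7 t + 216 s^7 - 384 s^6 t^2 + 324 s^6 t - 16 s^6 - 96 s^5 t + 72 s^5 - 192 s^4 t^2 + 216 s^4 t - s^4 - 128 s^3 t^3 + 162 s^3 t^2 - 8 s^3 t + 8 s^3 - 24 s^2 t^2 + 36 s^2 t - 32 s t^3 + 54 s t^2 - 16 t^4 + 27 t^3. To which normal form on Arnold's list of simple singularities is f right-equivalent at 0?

E_{6}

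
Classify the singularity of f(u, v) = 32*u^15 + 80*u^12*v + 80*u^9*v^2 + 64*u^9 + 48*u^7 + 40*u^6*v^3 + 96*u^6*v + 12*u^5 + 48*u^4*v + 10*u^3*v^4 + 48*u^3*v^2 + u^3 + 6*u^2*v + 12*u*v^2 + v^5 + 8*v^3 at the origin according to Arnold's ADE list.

The Hessian of f at 0 has rank 0. Corank 2; j^3 = (u + 2*v)^3 is a perfect cube, so E-series; the 5-jet and mu = 8 give E_8.

E8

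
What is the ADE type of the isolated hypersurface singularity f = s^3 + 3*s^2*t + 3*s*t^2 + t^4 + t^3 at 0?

E_6

The Hessian of f at 0 has rank 0. Corank 2; j^3 = (s + t)^3 is a perfect cube, so E-series; the 4-jet and mu = 6 give E_6.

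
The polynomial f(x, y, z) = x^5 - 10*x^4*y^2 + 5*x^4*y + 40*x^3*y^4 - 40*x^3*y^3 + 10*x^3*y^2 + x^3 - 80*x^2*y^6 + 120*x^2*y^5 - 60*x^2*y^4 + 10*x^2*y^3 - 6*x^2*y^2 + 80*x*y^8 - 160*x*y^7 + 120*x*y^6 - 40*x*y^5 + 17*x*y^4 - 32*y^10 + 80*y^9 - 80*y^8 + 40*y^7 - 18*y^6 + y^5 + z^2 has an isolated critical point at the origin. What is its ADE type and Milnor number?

Type E_{8}, Milnor number mu = 8.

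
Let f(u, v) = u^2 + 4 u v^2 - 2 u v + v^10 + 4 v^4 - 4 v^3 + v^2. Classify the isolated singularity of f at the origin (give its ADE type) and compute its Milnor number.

The Hessian of f at 0 is [[2, -2], [-2, 2]] with rank 1, so corank 1. A Groebner basis of the Jacobian ideal J(f) in C{u,v} is {u^5 + 5*u^4 - 15*u^3*v - 35*u^3/4 + 27*u^2*v/2 + 23*u^2/8 - 27*u*v/8 - u/4 + v/4, u^4*v + 2*u^4 - 5*u^3*v - 5*u^3/2 + 15*u^2*v/4 + 3*u^2/4 - 7*u*v/8 - u/16 + v/16, u/2 + v^2 - v/2}; counting standard monomials gives mu = 9. Corank 1: A-series; mu = 9 gives A_9.

Type A_{9}, Milnor number mu = 9.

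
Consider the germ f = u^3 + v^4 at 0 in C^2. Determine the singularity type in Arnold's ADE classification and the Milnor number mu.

Type E_6, Milnor number mu = 6.

The Hessian of f at 0 has rank 0. Corank 2; j^3 = u^3 is a perfect cube, so E-series; the 4-jet and mu = 6 give E_6.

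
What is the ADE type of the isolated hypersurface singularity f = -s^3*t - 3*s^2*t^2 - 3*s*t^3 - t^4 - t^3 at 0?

E7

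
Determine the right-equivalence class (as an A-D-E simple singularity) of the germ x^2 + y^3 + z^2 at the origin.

A_{2}

The Hessian of f at 0 is [[2, 0, 0], [0, 0, 0], [0, 0, 2]] with rank 2, so corank 1. A Groebner basis of the Jacobian ideal J(f) in C{x,y,z} is {y^2, x, z}; counting standard monomials gives mu = 2. Corank 1: A-series; mu = 2 gives A_2.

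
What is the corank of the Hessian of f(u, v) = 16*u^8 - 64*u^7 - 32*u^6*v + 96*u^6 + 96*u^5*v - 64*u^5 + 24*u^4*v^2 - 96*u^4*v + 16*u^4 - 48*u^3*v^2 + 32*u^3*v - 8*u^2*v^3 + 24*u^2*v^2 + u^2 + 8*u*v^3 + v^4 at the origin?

1

The Hessian at 0 is [[2, 0], [0, 0]] of rank 1; hence corank 1.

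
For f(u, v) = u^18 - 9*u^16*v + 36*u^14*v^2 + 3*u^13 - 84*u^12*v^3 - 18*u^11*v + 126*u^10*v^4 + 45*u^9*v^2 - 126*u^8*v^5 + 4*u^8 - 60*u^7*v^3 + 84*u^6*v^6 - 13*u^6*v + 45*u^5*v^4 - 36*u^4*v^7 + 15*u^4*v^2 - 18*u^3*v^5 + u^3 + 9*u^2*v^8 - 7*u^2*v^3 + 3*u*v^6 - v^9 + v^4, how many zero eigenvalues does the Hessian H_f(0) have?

2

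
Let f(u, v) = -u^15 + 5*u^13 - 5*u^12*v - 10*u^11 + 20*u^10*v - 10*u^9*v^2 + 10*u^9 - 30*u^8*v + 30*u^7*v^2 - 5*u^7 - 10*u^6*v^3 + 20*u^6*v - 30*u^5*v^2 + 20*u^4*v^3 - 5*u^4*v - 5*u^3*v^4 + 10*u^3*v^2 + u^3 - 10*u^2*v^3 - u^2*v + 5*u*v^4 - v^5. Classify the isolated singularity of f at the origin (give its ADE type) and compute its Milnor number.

Type D_{6}, Milnor number mu = 6.

The Hessian of f at 0 is [[0, 0], [0, 0]] with rank 0, so corank 2. A Groebner basis of the Jacobian ideal J(f) in C{u,v} is {u*v/5 + v^4, u*v^2, u^2 - u*v}; counting standard monomials gives mu = 6. Corank 2; j^3 = u^2*(u - v) has shape L^2 M (L != M), so D-series; mu = 6 gives D_6.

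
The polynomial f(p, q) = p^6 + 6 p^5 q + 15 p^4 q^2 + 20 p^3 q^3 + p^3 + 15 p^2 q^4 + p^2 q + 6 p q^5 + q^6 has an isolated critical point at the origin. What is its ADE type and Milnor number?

Type D7, Milnor number mu = 7.

The Hessian of f at 0 is [[0, 0], [0, 0]] with rank 0, so corank 2. A Groebner basis of the Jacobian ideal J(f) in C{p,q} is {-p*q/6 + q^5, p*q^2, p^2 + p*q}; counting standard monomials gives mu = 7. Corank 2; j^3 = p^2*(p + q) has shape L^2 M (L != M), so D-series; mu = 7 gives D_7.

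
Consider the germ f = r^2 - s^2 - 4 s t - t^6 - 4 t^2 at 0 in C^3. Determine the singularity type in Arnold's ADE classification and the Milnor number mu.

Type A_5, Milnor number mu = 5.

The Hessian of f at 0 has rank 2. Corank 1: A-series; mu = 5 gives A_5.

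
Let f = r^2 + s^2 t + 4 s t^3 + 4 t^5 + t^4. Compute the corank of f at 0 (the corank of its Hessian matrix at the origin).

2

The Hessian at 0 is [[0, 0, 0], [0, 0, 0], [0, 0, 2]] of rank 1; hence corank 2.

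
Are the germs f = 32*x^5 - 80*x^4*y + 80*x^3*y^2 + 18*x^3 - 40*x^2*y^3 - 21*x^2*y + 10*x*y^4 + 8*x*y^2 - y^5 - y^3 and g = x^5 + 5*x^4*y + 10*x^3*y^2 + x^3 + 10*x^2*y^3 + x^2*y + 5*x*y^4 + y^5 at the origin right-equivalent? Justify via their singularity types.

Yes.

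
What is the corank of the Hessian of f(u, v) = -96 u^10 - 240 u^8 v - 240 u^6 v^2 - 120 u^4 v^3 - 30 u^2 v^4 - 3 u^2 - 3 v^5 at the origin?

1

Hessian at 0 has rank 1.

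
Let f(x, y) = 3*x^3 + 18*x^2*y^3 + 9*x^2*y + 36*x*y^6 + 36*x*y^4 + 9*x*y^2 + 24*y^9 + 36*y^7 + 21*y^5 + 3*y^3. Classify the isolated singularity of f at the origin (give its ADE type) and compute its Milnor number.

Type E_8, Milnor number mu = 8.

The Hessian of f at 0 is [[0, 0], [0, 0]] with rank 0, so corank 2. A Groebner basis of the Jacobian ideal J(f) in C{x,y} is {x^2/4 + x*y^3 + x*y/2 + y^2/4, y^4, x^3 - 3*x*y^2 - 2*y^3, x^2*y + 2*x*y^2 + y^3}; counting standard monomials gives mu = 8. Corank 2; j^3 = 3*(x + y)^3 is a perfect cube, so E-series; the 5-jet and mu = 8 give E_8.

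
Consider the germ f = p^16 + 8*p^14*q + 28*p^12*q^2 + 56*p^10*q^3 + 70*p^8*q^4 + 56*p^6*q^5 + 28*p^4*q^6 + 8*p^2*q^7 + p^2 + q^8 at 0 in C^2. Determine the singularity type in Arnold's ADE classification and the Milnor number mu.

Type A_{7}, Milnor number mu = 7.

The Hessian of f at 0 is [[2, 0], [0, 0]] with rank 1, so corank 1. A Groebner basis of the Jacobian ideal J(f) in C{p,q} is {q^7, p}; counting standard monomials gives mu = 7. Corank 1: A-series; mu = 7 gives A_7.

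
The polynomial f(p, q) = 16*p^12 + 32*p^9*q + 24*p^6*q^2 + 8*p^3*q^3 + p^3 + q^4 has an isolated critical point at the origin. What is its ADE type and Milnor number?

Type E6, Milnor number mu = 6.

The Hessian of f at 0 has rank 0. Corank 2; j^3 = p^3 is a perfect cube, so E-series; the 4-jet and mu = 6 give E_6.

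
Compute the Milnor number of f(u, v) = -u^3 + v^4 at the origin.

6

The Hessian of f at 0 is [[0, 0], [0, 0]] with rank 0, so corank 2. A Groebner basis of the Jacobian ideal J(f) in C{u,v} is {v^3, u^2}; counting standard monomials gives mu = 6. Corank 2; j^3 = -u^3 is a perfect cube, so E-series; the 4-jet and mu = 6 give E_6.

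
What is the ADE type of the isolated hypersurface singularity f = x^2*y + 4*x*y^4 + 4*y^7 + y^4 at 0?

The Hessian of f at 0 has rank 0. Corank 2; j^3 = x^2*y has shape L^2 M (L != M), so D-series; mu = 5 gives D_5.

D5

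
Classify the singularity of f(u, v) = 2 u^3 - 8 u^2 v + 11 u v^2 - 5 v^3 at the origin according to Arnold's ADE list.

D_4

The Hessian of f at 0 has rank 0. Corank 2; j^3 = (u - v)*(2*u^2 - 6*u*v + 5*v^2) splits into three distinct lines over C (the quadratic factor has nonzero discriminant), so D_4.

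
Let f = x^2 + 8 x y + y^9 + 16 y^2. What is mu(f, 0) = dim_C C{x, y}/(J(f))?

8

The Hessian of f at 0 has rank 1. Corank 1: A-series; mu = 8 gives A_8.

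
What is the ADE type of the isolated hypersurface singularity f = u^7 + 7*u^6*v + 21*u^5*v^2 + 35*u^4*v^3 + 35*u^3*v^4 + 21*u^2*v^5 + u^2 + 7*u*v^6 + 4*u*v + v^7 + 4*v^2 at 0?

A6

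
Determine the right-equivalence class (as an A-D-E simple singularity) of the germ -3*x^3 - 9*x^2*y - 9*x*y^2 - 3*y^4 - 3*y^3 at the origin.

The Hessian of f at 0 is [[0, 0], [0, 0]] with rank 0, so corank 2. A Groebner basis of the Jacobian ideal J(f) in C{x,y} is {y^3, x^2 + 2*x*y + y^2}; counting standard monomials gives mu = 6. Corank 2; j^3 = -3*(x + y)^3 is a perfect cube, so E-series; the 4-jet and mu = 6 give E_6.

E6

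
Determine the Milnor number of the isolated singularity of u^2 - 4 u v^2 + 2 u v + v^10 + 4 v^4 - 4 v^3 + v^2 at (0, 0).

9

The Hessian of f at 0 has rank 1. Corank 1: A-series; mu = 9 gives A_9.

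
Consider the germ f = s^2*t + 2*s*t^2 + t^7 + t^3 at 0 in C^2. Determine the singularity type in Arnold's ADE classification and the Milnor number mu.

Type D8, Milnor number mu = 8.

The Hessian of f at 0 has rank 0. Corank 2; j^3 = t*(s + t)^2 has shape L^2 M (L != M), so D-series; mu = 8 gives D_8.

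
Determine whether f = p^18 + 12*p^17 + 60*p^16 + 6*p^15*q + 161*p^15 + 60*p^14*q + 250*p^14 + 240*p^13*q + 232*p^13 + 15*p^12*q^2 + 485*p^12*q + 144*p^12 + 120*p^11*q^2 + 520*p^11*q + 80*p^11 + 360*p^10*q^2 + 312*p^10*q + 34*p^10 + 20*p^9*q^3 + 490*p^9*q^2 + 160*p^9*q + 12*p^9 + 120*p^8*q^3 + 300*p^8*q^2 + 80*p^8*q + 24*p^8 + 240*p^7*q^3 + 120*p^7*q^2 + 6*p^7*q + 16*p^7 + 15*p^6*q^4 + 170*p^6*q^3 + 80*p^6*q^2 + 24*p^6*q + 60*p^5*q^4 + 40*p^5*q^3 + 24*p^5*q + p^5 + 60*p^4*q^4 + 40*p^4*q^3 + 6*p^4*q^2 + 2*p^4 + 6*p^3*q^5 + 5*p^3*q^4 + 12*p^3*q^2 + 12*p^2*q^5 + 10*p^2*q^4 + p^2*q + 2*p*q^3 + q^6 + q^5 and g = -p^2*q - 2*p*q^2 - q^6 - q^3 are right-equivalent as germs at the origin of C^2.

Yes.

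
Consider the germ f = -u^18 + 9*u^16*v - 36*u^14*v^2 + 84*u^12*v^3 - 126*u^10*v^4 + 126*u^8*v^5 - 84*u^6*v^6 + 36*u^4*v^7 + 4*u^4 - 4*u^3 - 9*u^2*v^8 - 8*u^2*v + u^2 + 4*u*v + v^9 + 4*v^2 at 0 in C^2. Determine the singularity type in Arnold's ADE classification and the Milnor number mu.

The Hessian of f at 0 is [[2, 4], [4, 8]] with rank 1, so corank 1. A Groebner basis of the Jacobian ideal J(f) in C{u,v} is {21*u*v^2/32 + 9*u*v/64 + 7*u/1024 + v^5 - 5*v^4/8 + 5*v^3/8 + 29*v^2/128 + 7*v/512, u*v^3 + 5*u*v^2/8 + 3*u*v/32 + u/256 + v^4/2 + 3*v^3/4 + 5*v^2/32 + v/128, u^2 - u/2 - v}; counting standard monomials gives mu = 8. Corank 1: A-series; mu = 8 gives A_8.

Type A_{8}, Milnor number mu = 8.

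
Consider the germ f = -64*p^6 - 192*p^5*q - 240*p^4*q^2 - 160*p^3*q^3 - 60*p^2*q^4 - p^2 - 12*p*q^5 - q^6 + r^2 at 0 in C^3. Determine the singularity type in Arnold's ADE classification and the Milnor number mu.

Type A_{5}, Milnor number mu = 5.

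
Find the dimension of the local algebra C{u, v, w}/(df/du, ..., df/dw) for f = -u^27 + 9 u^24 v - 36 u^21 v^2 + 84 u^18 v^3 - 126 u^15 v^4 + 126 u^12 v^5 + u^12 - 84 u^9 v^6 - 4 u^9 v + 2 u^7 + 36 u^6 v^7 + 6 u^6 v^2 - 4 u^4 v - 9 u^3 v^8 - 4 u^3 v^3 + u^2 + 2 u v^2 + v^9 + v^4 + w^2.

The Hessian of f at 0 has rank 2. Corank 1: A-series; mu = 8 gives A_8.

8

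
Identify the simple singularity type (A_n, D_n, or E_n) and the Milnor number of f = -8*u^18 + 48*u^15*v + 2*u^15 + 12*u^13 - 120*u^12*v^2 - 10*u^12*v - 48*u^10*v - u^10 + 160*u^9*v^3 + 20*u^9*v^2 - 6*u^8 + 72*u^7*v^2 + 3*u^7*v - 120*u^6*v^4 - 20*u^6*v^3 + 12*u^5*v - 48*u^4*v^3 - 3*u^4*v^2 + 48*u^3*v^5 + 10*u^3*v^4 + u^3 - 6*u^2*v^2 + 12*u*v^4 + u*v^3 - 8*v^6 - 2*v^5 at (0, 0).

Type E_{7}, Milnor number mu = 7.

The Hessian of f at 0 is [[0, 0], [0, 0]] with rank 0, so corank 2. A Groebner basis of the Jacobian ideal J(f) in C{u,v} is {-u^2/4 + v^4 - v^3/12, u^3, u^2*v + u^2/12 + v^3/36, -u^2/2 + u*v^2 - v^3/6}; counting standard monomials gives mu = 7. Corank 2; j^3 = u^3 is a perfect cube, so E-series; the 4-jet and mu = 7 give E_7.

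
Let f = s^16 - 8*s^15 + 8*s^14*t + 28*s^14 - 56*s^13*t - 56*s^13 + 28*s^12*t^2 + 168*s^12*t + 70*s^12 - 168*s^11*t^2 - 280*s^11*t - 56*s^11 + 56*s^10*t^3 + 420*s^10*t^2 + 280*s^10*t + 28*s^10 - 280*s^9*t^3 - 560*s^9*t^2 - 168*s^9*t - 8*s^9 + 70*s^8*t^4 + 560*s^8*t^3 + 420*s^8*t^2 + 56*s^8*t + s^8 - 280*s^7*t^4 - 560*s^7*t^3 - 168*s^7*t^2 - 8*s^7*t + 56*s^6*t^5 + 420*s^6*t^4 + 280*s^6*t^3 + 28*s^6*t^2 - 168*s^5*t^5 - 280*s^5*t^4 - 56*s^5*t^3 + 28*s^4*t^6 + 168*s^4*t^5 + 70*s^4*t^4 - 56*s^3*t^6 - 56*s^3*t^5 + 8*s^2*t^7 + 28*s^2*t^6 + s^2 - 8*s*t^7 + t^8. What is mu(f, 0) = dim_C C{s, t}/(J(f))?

7

The Hessian of f at 0 is [[2, 0], [0, 0]] with rank 1, so corank 1. A Groebner basis of the Jacobian ideal J(f) in C{s,t} is {t^7, s}; counting standard monomials gives mu = 7. Corank 1: A-series; mu = 7 gives A_7.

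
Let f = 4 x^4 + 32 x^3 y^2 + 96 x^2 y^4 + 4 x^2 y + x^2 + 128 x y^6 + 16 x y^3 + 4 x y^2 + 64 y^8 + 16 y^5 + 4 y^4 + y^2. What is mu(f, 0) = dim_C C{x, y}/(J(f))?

1

The Hessian of f at 0 has rank 2. Corank 0: nondegenerate Morse point, so A_1.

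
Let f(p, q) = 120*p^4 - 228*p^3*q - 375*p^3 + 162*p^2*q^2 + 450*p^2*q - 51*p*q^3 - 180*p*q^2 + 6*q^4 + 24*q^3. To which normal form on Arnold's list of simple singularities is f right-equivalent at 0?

E_{7}

The Hessian of f at 0 is [[0, 0], [0, 0]] with rank 0, so corank 2. A Groebner basis of the Jacobian ideal J(f) in C{p,q} is {1171875*p^2/4 - 234375*p*q + q^4 + 125*q^3/4 + 46875*q^2, p^3 - 675*p^2/2 + 270*p*q - q^3/10 - 54*q^2, p^2*q - 2125*p^2/4 + 425*p*q - 13*q^3/60 - 85*q^2, -625*p^2 + p*q^2 + 500*p*q - 7*q^3/15 - 100*q^2}; counting standard monomials gives mu = 7. Corank 2; j^3 = -3*(5*p - 2*q)^3 is a perfect cube, so E-series; the 4-jet and mu = 7 give E_7.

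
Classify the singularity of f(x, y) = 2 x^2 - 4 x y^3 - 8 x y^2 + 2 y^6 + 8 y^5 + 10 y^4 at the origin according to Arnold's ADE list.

A3

The Hessian of f at 0 has rank 1. Corank 1: A-series; mu = 3 gives A_3.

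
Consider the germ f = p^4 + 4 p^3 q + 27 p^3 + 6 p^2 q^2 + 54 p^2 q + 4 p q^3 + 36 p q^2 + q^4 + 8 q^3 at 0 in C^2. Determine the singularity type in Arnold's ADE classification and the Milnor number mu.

Type E6, Milnor number mu = 6.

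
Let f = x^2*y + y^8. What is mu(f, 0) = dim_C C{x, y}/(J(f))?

The Hessian of f at 0 has rank 0. Corank 2; j^3 = x^2*y has shape L^2 M (L != M), so D-series; mu = 9 gives D_9.

9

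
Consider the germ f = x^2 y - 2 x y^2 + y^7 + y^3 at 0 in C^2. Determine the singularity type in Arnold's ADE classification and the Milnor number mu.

The Hessian of f at 0 has rank 0. Corank 2; j^3 = y*(x - y)^2 has shape L^2 M (L != M), so D-series; mu = 8 gives D_8.

Type D8, Milnor number mu = 8.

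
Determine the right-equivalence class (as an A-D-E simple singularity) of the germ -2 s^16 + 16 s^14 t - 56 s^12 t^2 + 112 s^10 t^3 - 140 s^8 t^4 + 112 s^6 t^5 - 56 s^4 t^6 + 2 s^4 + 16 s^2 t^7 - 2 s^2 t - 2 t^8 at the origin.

D_{9}

The Hessian of f at 0 has rank 0. Corank 2; j^3 = -2*s^2*t has shape L^2 M (L != M), so D-series; mu = 9 gives D_9.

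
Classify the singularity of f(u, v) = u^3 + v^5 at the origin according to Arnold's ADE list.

E_{8}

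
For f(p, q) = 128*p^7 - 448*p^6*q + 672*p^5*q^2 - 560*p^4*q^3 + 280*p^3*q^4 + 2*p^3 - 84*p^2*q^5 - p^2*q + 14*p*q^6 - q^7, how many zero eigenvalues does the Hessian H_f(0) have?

2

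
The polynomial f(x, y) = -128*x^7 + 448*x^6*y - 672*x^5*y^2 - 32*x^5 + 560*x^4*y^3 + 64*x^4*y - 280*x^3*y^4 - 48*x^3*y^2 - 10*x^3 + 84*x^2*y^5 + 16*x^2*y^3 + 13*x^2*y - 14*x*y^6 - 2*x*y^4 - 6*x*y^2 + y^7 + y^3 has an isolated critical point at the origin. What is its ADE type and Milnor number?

Type D_{4}, Milnor number mu = 4.

The Hessian of f at 0 is [[0, 0], [0, 0]] with rank 0, so corank 2. A Groebner basis of the Jacobian ideal J(f) in C{x,y} is {y^3, x^2 - 3*y^2/11, x*y - 6*y^2/11}; counting standard monomials gives mu = 4. Corank 2; j^3 = -(2*x - y)*(5*x^2 - 4*x*y + y^2) splits into three distinct lines over C (the quadratic factor has nonzero discriminant), so D_4.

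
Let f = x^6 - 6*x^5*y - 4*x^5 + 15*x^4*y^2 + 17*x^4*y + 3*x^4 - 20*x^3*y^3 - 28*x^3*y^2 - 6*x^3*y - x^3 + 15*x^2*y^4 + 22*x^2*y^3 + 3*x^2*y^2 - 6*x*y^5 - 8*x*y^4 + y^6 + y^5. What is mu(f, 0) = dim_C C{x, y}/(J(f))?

The Hessian of f at 0 is [[0, 0], [0, 0]] with rank 0, so corank 2. A Groebner basis of the Jacobian ideal J(f) in C{x,y} is {x^2/8 + x*y^3 - x*y^2/4, x^2/2 - x*y^2 + y^4, x^3, x^2*y + x^2/4 - x*y^2/2}; counting standard monomials gives mu = 8. Corank 2; j^3 = -x^3 is a perfect cube, so E-series; the 5-jet and mu = 8 give E_8.

8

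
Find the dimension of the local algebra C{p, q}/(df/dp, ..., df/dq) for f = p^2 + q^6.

5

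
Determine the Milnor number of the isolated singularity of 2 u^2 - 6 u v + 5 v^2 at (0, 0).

1

The Hessian of f at 0 is [[4, -6], [-6, 10]] with rank 2, so corank 0. A Groebner basis of the Jacobian ideal J(f) in C{u,v} is {u, v}; counting standard monomials gives mu = 1. Corank 0: nondegenerate Morse point, so A_1.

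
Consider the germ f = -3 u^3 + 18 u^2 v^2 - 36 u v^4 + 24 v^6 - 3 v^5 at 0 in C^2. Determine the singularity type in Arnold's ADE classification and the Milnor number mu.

The Hessian of f at 0 is [[0, 0], [0, 0]] with rank 0, so corank 2. A Groebner basis of the Jacobian ideal J(f) in C{u,v} is {v^4, u^3, -u^2/4 + u*v^2}; counting standard monomials gives mu = 8. Corank 2; j^3 = -3*u^3 is a perfect cube, so E-series; the 5-jet and mu = 8 give E_8.

Type E_{8}, Milnor number mu = 8.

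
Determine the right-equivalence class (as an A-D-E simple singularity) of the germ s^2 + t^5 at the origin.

A_4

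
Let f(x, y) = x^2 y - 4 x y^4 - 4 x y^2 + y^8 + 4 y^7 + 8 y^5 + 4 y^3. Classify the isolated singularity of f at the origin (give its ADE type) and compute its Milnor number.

The Hessian of f at 0 has rank 0. Corank 2; j^3 = y*(x - 2*y)^2 has shape L^2 M (L != M), so D-series; mu = 9 gives D_9.

Type D9, Milnor number mu = 9.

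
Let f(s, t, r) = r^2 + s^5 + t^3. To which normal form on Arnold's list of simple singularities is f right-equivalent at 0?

E_8

The Hessian of f at 0 is [[0, 0, 0], [0, 0, 0], [0, 0, 2]] with rank 1, so corank 2. A Groebner basis of the Jacobian ideal J(f) in C{s,t,r} is {s^4, t^2, r}; counting standard monomials gives mu = 8. Corank 2; j^3 = t^3 is a perfect cube, so E-series; the 5-jet and mu = 8 give E_8.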